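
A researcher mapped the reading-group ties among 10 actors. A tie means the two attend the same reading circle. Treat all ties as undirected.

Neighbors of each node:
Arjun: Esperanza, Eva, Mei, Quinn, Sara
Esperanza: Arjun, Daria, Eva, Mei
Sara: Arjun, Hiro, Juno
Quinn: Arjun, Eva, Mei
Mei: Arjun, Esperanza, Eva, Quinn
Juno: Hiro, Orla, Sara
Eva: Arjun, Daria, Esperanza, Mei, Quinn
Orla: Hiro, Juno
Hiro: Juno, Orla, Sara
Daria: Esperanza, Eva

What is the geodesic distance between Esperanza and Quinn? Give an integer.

One shortest route is Esperanza – Eva – Quinn, which uses 2 edges, and Esperanza and Quinn are not directly tied, so nothing shorter exists. So d(Esperanza,Quinn) = 2.

2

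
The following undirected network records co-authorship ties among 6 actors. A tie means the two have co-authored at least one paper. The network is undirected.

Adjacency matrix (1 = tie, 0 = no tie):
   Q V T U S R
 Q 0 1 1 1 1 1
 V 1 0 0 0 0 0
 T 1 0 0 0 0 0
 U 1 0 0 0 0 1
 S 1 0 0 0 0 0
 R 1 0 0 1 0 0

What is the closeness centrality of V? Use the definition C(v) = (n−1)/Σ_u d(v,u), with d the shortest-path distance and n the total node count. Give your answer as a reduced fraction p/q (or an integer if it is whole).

Distances from V: Q:1, R:2, S:2, T:2, U:2. Sum = 9.
n = 6, so closeness = 5/9.

5/9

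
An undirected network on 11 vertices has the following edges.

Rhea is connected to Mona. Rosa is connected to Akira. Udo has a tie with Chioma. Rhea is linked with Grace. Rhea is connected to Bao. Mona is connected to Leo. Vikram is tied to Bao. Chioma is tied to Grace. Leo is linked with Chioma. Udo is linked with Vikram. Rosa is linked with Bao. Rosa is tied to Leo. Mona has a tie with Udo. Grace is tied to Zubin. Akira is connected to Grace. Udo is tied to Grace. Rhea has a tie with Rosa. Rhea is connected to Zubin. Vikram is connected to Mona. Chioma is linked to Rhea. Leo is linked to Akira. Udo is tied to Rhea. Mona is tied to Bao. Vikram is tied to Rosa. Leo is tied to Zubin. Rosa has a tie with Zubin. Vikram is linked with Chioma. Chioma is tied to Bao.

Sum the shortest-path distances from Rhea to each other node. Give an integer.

13

Distances from Rhea: Akira:2, Bao:1, Chioma:1, Grace:1, Leo:2, Mona:1, Rosa:1, Udo:1, Vikram:2, Zubin:1.
Sum = 2 + 1 + 1 + 1 + 2 + 1 + 1 + 1 + 2 + 1 = 13.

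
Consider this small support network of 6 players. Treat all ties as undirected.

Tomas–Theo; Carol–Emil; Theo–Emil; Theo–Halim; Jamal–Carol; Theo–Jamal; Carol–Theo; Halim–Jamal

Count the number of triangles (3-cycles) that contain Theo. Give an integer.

Theo's neighbors: Carol, Emil, Halim, Jamal, and Tomas.
Neighbor pairs that are themselves tied: Theo–Carol–Emil; Theo–Carol–Jamal; Theo–Halim–Jamal. Each forms one triangle with Theo, for 3 in total.

3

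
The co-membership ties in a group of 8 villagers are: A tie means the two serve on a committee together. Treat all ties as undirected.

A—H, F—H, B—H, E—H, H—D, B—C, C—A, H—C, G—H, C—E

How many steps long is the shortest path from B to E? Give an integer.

2

One shortest route is B – H – E, which uses 2 edges, and B and E are not directly tied, so nothing shorter exists. So d(B,E) = 2.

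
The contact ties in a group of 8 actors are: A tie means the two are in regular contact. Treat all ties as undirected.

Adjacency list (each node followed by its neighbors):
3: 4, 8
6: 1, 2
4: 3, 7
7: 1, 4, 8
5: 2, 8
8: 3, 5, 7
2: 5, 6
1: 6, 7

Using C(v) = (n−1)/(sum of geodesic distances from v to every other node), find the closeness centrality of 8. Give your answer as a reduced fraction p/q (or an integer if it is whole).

Distances from 8: 1:2, 2:2, 3:1, 4:2, 5:1, 6:3, 7:1. Sum = 12.
n = 8, so closeness = 7/12.

7/12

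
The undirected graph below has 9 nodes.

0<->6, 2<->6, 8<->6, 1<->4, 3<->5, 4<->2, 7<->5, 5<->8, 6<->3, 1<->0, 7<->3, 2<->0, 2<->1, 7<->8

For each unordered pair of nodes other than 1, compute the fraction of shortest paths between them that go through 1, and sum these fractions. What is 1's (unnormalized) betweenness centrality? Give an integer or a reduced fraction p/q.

1/2

Pairs whose geodesics pass through 1 — 4–0: 1/2.
All other pairs contribute 0.
Summing the contributions gives betweenness(1) = 1/2.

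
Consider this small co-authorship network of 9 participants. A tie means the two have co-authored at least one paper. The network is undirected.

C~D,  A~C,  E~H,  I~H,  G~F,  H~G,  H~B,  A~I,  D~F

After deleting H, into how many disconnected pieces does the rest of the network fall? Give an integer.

Without H, the remaining ties split the others into: {A, C, D, F, G, I}; {E}; {B}.
That's 3 separate components.

3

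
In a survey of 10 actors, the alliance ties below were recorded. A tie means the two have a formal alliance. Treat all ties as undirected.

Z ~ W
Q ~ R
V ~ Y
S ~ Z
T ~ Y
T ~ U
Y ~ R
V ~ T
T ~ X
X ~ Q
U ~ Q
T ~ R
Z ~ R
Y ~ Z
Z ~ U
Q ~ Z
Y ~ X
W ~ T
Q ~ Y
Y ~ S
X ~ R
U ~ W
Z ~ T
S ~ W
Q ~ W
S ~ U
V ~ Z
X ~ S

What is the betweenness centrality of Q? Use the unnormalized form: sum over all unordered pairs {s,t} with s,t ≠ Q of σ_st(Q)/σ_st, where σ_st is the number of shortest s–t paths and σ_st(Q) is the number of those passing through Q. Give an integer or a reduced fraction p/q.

61/30

Pairs whose geodesics pass through Q — Y–W: 1/4; Y–U: 1/4; R–W: 1/3; R–U: 1/3; X–W: 1/3; X–U: 1/3; X–Z: 1/5.
All other pairs contribute 0.
Summing the contributions gives betweenness(Q) = 61/30.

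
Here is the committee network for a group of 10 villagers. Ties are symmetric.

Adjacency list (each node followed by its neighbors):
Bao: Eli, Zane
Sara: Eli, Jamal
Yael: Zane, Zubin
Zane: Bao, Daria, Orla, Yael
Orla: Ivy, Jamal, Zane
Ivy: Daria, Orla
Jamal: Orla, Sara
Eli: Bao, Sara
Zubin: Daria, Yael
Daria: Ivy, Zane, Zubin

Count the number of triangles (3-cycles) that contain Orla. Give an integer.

Orla's neighbors are Ivy, Jamal, and Zane, but none of them are tied to each other, so no triangle contains Orla.

0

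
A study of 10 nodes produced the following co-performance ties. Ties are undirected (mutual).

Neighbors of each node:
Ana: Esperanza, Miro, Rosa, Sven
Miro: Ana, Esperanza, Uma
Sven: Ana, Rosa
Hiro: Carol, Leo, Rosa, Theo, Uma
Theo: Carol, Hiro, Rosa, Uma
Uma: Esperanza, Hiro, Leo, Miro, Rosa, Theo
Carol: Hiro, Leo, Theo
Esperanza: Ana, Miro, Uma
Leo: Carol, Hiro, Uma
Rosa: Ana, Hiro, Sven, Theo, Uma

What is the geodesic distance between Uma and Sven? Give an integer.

2

One shortest route is Uma – Rosa – Sven, which uses 2 edges, and Uma and Sven are not directly tied, so nothing shorter exists. So d(Uma,Sven) = 2.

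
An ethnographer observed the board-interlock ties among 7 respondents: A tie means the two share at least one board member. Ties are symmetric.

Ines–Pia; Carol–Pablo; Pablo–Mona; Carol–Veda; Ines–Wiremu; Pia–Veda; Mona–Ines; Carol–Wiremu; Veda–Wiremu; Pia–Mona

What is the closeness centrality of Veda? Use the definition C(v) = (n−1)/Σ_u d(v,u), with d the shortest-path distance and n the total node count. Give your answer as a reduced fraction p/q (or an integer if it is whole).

Distances from Veda: Carol:1, Ines:2, Mona:2, Pablo:2, Pia:1, Wiremu:1. Sum = 9.
n = 7, so closeness = 6/9 = 2/3.

2/3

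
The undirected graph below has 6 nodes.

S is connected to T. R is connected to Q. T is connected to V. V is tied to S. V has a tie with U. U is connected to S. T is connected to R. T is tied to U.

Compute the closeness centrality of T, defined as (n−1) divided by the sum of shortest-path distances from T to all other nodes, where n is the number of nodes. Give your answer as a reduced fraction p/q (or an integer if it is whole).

Distances from T: Q:2, R:1, S:1, U:1, V:1. Sum = 6.
n = 6, so closeness = 5/6.

5/6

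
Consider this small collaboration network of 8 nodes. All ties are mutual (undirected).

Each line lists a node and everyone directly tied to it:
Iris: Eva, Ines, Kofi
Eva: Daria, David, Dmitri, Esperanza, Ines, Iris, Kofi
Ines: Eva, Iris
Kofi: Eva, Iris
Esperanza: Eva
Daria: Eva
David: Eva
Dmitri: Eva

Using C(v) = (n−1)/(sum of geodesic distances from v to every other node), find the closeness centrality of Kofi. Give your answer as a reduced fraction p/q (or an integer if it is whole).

Distances from Kofi: Daria:2, David:2, Dmitri:2, Esperanza:2, Eva:1, Ines:2, Iris:1. Sum = 12.
n = 8, so closeness = 7/12.

7/12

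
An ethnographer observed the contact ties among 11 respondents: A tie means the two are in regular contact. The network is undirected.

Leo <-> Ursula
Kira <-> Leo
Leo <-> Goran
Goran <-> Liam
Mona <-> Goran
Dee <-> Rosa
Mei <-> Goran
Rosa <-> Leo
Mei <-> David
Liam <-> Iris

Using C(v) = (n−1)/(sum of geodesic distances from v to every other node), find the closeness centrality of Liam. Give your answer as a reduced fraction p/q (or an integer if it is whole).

Distances from Liam: David:3, Dee:4, Goran:1, Iris:1, Kira:3, Leo:2, Mei:2, Mona:2, Rosa:3, Ursula:3. Sum = 24.
n = 11, so closeness = 10/24 = 5/12.

5/12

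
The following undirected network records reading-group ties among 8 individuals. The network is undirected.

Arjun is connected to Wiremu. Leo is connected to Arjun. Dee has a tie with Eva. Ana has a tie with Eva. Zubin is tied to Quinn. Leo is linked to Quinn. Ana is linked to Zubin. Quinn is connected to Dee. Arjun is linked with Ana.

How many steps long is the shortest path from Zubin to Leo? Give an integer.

One shortest route is Zubin – Quinn – Leo, which uses 2 edges, and Zubin and Leo are not directly tied, so nothing shorter exists. So d(Zubin,Leo) = 2.

2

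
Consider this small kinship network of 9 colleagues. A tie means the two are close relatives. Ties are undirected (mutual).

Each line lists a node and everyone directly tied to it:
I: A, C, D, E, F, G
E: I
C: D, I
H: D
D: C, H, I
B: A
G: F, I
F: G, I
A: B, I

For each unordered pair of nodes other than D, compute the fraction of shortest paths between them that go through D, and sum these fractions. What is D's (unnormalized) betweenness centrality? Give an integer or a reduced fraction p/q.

Pairs whose geodesics pass through D — E–H: 1; A–H: 1; H–I: 1; H–G: 1; H–C: 1; H–F: 1; H–B: 1.
All other pairs contribute 0.
Summing the contributions gives betweenness(D) = 7.

7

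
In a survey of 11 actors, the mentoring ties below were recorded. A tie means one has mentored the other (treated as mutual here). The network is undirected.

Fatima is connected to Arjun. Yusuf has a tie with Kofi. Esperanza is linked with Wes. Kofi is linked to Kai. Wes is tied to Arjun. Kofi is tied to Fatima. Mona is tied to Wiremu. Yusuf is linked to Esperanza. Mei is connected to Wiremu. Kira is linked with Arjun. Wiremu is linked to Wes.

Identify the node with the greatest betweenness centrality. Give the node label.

Wes

Unnormalized betweenness of each node: Arjun:35/2, Esperanza:9, Fatima:9, Kai:0, Kira:0, Kofi:23/2, Mei:0, Mona:0, Wes:49/2, Wiremu:17, Yusuf:13/2.
Wes has the largest value, 49/2, making it the main broker — the node through which the most shortest paths run.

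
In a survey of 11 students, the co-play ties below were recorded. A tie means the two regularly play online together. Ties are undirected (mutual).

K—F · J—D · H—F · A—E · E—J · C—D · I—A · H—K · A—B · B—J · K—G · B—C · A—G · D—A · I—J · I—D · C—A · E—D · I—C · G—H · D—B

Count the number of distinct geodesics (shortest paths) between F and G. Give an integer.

The shortest distance is 2. The length-2 paths are: F–K–G; F–H–G.
That gives 2 distinct shortest paths.

2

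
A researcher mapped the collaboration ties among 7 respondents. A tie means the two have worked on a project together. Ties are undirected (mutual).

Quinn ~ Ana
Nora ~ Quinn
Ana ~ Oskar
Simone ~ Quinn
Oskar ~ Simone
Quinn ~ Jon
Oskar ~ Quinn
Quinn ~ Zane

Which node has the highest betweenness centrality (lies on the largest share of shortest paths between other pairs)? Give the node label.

Quinn

Unnormalized betweenness of each node: Ana:0, Jon:0, Nora:0, Oskar:1/2, Quinn:25/2, Simone:0, Zane:0.
Quinn has the largest value, 25/2, making it the main broker — the node through which the most shortest paths run.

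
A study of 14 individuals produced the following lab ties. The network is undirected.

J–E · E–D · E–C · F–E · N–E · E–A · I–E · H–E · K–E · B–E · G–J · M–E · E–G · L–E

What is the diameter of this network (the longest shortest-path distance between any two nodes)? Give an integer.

2

Eccentricity of each node (its greatest distance to any other): A:2, B:2, C:2, D:2, E:1, F:2, G:2, H:2, I:2, J:2, K:2, L:2, M:2, N:2.
The maximum eccentricity is 2, realized for instance by the pair J–H via J – E – H. So the diameter is 2.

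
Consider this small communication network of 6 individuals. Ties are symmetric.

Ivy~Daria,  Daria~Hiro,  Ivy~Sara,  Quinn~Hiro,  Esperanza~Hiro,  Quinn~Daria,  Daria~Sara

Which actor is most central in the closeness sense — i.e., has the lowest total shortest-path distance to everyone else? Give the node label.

Daria

Farness (sum of distances to all others) for each node — Daria:6, Esperanza:11, Hiro:7, Ivy:9, Quinn:8, Sara:9.
The smallest farness is 6, for Daria, so Daria has the highest closeness.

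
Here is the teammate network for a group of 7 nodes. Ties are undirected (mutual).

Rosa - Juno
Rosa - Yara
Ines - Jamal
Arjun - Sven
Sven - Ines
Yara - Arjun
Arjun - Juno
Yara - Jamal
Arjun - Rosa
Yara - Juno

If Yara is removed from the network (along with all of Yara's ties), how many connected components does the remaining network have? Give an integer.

Yara's neighbors (Arjun, Jamal, Juno, and Rosa) remain reachable from one another through other ties, so the rest of the network stays in one piece.

1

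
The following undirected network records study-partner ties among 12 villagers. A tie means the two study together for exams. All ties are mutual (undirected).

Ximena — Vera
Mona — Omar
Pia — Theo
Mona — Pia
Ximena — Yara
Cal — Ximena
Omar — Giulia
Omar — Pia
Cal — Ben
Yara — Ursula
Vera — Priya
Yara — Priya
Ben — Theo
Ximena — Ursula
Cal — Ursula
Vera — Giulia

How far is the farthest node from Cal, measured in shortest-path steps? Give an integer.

4

Distances from Cal: Ben:1, Giulia:3, Mona:4, Omar:4, Pia:3, Priya:3, Theo:2, Ursula:1, Vera:2, Ximena:1, Yara:2.
The largest is 4 (to Omar and Mona), so the eccentricity of Cal is 4.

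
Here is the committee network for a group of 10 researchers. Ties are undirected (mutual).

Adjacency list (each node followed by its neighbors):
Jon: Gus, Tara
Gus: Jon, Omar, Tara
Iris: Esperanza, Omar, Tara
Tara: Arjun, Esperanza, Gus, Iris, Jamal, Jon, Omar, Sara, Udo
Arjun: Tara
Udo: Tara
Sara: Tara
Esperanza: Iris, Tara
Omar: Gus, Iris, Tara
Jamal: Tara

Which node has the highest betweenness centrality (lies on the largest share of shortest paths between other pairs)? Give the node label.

Tara

Unnormalized betweenness of each node: Arjun:0, Esperanza:0, Gus:1/2, Iris:1/2, Jamal:0, Jon:0, Omar:1/2, Sara:0, Tara:61/2, Udo:0.
Tara has the largest value, 61/2, making it the main broker — the node through which the most shortest paths run.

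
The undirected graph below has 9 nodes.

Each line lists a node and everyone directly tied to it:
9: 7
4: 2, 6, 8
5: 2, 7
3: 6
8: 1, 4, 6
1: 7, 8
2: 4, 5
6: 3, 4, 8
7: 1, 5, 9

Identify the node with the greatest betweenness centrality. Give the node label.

7

Unnormalized betweenness of each node: 1:15/2, 2:9/2, 3:0, 4:6, 5:7/2, 6:7, 7:9, 8:17/2, 9:0.
7 has the largest value, 9, making it the main broker — the node through which the most shortest paths run.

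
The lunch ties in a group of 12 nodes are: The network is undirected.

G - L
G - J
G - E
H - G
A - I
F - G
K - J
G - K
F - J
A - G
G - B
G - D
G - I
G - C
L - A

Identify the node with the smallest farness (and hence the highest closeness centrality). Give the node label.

G

Farness (sum of distances to all others) for each node — A:19, B:21, C:21, D:21, E:21, F:20, G:11, H:21, I:20, J:19, K:20, L:20.
The smallest farness is 11, for G, so G has the highest closeness.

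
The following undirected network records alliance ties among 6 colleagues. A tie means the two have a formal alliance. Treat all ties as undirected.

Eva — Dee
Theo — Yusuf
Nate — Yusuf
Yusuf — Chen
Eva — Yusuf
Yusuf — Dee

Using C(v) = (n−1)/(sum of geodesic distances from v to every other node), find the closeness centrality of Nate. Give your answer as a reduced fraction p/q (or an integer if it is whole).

Distances from Nate: Chen:2, Dee:2, Eva:2, Theo:2, Yusuf:1. Sum = 9.
n = 6, so closeness = 5/9.

5/9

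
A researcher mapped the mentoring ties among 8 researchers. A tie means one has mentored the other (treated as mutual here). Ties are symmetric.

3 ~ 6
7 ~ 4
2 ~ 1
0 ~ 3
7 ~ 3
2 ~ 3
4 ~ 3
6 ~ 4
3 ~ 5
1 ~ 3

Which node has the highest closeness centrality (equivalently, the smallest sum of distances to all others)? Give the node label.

3

Farness (sum of distances to all others) for each node — 0:13, 1:12, 2:12, 3:7, 4:11, 5:13, 6:12, 7:12.
The smallest farness is 7, for 3, so 3 has the highest closeness.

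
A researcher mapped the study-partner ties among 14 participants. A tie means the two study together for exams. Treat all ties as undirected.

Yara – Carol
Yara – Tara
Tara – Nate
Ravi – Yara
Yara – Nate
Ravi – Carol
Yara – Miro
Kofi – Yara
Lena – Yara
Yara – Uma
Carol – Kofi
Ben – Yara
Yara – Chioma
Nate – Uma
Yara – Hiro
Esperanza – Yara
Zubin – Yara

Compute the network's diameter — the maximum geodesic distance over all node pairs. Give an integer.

Eccentricity of each node (its greatest distance to any other): Ben:2, Carol:2, Chioma:2, Esperanza:2, Hiro:2, Kofi:2, Lena:2, Miro:2, Nate:2, Ravi:2, Tara:2, Uma:2, Yara:1, Zubin:2.
The maximum eccentricity is 2, realized for instance by the pair Nate–Ben via Nate – Yara – Ben. So the diameter is 2.

2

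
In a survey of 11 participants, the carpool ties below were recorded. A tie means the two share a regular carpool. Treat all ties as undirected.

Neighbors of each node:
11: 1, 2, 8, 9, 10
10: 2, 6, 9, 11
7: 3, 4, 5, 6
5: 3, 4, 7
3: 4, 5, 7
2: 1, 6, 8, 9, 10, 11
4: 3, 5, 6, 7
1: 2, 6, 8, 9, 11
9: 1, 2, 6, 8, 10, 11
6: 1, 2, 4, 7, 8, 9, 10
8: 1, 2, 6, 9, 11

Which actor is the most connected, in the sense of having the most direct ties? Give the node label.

6

Degrees — 1:5, 2:6, 3:3, 4:4, 5:3, 6:7, 7:4, 8:5, 9:6, 10:4, 11:5.
The maximum is 7, attained only by 6.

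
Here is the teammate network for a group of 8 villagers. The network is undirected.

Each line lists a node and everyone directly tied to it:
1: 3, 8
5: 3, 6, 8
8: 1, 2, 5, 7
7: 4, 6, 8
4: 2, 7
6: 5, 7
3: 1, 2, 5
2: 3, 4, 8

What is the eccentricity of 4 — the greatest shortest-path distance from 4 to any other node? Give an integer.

Distances from 4: 1:3, 2:1, 3:2, 5:3, 6:2, 7:1, 8:2.
The largest is 3 (to 1 and 5), so the eccentricity of 4 is 3.

3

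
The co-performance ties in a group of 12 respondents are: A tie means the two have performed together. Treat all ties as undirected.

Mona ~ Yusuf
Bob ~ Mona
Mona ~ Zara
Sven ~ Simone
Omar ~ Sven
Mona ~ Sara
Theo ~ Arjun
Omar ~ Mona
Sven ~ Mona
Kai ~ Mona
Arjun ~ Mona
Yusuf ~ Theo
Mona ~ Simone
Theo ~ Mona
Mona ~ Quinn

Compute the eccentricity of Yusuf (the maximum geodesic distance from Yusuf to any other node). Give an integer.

2

Distances from Yusuf: Arjun:2, Bob:2, Kai:2, Mona:1, Omar:2, Quinn:2, Sara:2, Simone:2, Sven:2, Theo:1, Zara:2.
The largest is 2 (to Kai, Sven, Arjun, Quinn, Simone, Zara, Sara, Omar, and Bob), so the eccentricity of Yusuf is 2.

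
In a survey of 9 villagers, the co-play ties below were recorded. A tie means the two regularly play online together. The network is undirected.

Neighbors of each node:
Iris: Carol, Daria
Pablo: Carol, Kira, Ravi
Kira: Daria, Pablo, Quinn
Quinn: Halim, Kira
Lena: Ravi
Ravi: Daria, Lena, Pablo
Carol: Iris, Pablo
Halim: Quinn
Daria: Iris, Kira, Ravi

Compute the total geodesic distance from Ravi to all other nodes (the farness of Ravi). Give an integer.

16

Distances from Ravi: Carol:2, Daria:1, Halim:4, Iris:2, Kira:2, Lena:1, Pablo:1, Quinn:3.
Sum = 2 + 1 + 4 + 2 + 2 + 1 + 1 + 3 = 16.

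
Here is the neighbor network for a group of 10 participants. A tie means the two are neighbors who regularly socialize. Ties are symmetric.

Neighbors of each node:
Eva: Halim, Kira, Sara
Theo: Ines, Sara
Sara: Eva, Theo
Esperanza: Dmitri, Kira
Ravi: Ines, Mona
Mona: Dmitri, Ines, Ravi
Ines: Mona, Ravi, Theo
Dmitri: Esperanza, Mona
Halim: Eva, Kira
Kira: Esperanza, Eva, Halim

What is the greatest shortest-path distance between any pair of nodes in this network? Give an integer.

5

Eccentricity of each node (its greatest distance to any other): Dmitri:4, Esperanza:4, Eva:4, Halim:5, Ines:4, Kira:4, Mona:4, Ravi:5, Sara:4, Theo:4.
The maximum eccentricity is 5, realized for instance by the pair Halim–Ravi via Halim – Eva – Sara – Theo – Ines – Ravi. So the diameter is 5.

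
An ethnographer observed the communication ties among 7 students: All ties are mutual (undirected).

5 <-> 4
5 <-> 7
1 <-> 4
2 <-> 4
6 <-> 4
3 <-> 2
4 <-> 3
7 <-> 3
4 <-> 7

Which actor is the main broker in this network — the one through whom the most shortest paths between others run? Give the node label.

4

Unnormalized betweenness of each node: 1:0, 2:0, 3:1/2, 4:11, 5:0, 6:0, 7:1/2.
4 has the largest value, 11, making it the main broker — the node through which the most shortest paths run.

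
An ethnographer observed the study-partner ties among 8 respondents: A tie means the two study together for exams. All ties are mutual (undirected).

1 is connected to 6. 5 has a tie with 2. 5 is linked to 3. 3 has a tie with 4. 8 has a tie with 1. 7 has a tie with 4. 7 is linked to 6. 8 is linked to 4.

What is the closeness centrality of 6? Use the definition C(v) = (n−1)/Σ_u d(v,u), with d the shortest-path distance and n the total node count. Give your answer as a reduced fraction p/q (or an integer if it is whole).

7/18

Distances from 6: 1:1, 2:5, 3:3, 4:2, 5:4, 7:1, 8:2. Sum = 18.
n = 8, so closeness = 7/18.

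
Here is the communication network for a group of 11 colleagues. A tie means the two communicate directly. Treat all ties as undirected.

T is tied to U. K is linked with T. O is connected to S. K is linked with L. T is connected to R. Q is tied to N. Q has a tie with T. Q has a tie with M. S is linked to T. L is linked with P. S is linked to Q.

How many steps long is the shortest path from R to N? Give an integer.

One shortest route is R – T – Q – N, which uses 3 edges, and at distance 2 from R we only reach {K, Q, S, U}, which does not include N. So d(R,N) = 3.

3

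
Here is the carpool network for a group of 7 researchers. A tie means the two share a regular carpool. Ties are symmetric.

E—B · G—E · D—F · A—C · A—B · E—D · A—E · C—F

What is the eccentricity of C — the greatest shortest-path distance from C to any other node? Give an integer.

3

Distances from C: A:1, B:2, D:2, E:2, F:1, G:3.
The largest is 3 (to G), so the eccentricity of C is 3.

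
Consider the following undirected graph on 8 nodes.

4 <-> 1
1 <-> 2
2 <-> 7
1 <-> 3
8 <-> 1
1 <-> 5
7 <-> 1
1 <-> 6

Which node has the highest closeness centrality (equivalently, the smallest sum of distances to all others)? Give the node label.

1

Farness (sum of distances to all others) for each node — 1:7, 2:12, 3:13, 4:13, 5:13, 6:13, 7:12, 8:13.
The smallest farness is 7, for 1, so 1 has the highest closeness.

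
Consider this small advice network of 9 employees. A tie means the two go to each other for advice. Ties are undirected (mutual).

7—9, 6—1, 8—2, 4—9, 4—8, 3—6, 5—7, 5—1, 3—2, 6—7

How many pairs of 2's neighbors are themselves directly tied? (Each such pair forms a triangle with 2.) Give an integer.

2's neighbors are 3 and 8, but none of them are tied to each other, so no triangle contains 2.

0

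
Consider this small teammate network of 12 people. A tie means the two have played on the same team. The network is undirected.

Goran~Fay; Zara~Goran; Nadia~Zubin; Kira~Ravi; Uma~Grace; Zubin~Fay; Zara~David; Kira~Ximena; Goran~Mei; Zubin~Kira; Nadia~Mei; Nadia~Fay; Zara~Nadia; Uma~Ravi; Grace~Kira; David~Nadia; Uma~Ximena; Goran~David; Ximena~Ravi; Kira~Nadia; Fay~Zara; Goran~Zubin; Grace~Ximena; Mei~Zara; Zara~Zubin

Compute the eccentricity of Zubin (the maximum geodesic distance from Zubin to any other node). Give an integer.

Distances from Zubin: David:2, Fay:1, Goran:1, Grace:2, Kira:1, Mei:2, Nadia:1, Ravi:2, Uma:3, Ximena:2, Zara:1.
The largest is 3 (to Uma), so the eccentricity of Zubin is 3.

3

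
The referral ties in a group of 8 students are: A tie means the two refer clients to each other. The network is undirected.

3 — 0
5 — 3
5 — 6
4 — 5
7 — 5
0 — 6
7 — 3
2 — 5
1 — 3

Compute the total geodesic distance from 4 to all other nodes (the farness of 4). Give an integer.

15

Distances from 4: 0:3, 1:3, 2:2, 3:2, 5:1, 6:2, 7:2.
Sum = 3 + 3 + 2 + 2 + 1 + 2 + 2 = 15.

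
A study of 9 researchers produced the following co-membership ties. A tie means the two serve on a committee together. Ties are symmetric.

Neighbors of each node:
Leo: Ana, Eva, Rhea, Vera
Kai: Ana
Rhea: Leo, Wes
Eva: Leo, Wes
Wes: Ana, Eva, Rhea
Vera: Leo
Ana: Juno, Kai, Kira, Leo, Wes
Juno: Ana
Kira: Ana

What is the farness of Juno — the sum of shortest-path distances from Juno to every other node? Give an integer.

Distances from Juno: Ana:1, Eva:3, Kai:2, Kira:2, Leo:2, Rhea:3, Vera:3, Wes:2.
Sum = 1 + 3 + 2 + 2 + 2 + 3 + 3 + 2 = 18.

18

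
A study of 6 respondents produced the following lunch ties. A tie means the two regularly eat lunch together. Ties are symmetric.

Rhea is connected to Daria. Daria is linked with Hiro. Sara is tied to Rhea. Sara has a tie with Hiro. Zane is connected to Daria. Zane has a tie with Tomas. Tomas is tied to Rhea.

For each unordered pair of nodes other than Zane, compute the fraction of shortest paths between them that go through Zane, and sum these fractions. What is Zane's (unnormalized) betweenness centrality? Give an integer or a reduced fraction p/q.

5/6

Pairs whose geodesics pass through Zane — Daria–Tomas: 1/2; Tomas–Hiro: 1/3.
All other pairs contribute 0.
Summing the contributions gives betweenness(Zane) = 5/6.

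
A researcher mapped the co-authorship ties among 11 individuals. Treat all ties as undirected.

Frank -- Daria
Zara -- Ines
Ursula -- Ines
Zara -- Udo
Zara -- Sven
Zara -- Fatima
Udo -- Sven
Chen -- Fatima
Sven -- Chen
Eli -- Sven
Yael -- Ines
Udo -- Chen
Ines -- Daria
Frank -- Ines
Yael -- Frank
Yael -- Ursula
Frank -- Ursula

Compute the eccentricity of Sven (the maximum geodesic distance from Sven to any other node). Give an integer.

Distances from Sven: Chen:1, Daria:3, Eli:1, Fatima:2, Frank:3, Ines:2, Udo:1, Ursula:3, Yael:3, Zara:1.
The largest is 3 (to Frank, Ursula, Daria, and Yael), so the eccentricity of Sven is 3.

3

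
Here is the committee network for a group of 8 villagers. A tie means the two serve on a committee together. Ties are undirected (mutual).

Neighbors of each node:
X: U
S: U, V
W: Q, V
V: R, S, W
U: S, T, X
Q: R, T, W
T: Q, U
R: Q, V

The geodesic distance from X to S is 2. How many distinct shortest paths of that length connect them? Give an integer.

The shortest distance is 2, and the only length-2 path is X–U–S. So there is exactly 1 shortest path.

1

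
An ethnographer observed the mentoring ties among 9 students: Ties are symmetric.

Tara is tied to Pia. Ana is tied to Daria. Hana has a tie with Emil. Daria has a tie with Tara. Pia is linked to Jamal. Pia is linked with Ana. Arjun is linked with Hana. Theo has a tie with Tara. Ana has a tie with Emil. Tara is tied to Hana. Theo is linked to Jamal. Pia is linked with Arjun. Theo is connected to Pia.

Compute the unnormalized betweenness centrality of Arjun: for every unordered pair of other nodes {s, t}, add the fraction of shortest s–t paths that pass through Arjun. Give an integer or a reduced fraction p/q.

Pairs whose geodesics pass through Arjun — Jamal–Hana: 1/3; Pia–Hana: 1/2.
All other pairs contribute 0.
Summing the contributions gives betweenness(Arjun) = 5/6.

5/6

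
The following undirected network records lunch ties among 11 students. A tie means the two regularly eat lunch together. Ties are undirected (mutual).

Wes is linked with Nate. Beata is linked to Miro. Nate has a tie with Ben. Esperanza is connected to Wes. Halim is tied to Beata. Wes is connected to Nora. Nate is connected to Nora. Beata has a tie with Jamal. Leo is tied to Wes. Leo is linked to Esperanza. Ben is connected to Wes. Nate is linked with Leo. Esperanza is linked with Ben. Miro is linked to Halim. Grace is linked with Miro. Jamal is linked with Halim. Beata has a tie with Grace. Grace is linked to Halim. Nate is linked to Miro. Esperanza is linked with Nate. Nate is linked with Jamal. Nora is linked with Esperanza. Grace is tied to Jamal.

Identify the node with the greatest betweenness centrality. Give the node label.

Unnormalized betweenness of each node: Beata:1/4, Ben:0, Esperanza:1, Grace:1/4, Halim:1/4, Jamal:9, Leo:0, Miro:9, Nate:105/4, Nora:0, Wes:1.
Nate has the largest value, 105/4, making it the main broker — the node through which the most shortest paths run.

Nate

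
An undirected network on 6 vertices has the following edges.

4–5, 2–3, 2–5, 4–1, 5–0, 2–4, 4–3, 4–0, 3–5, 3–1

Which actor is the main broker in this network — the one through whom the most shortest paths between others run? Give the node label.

Unnormalized betweenness of each node: 0:0, 1:0, 2:0, 3:1, 4:3, 5:1.
4 has the largest value, 3, making it the main broker — the node through which the most shortest paths run.

4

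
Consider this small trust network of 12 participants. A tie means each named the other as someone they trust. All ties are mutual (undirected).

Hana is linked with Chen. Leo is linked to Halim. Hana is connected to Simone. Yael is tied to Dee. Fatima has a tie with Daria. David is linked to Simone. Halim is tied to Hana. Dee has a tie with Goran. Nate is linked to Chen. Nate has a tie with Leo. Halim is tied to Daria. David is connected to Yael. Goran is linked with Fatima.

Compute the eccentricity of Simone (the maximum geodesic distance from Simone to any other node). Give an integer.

Distances from Simone: Chen:2, Daria:3, David:1, Dee:3, Fatima:4, Goran:4, Halim:2, Hana:1, Leo:3, Nate:3, Yael:2.
The largest is 4 (to Fatima and Goran), so the eccentricity of Simone is 4.

4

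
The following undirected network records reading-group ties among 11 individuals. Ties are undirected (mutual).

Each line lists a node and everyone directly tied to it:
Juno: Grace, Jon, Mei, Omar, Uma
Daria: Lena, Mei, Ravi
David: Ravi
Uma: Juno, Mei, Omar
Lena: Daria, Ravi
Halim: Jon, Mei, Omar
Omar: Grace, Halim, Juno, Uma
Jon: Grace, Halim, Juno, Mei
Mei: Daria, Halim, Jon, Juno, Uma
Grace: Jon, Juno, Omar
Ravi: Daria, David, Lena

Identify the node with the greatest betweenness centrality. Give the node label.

Unnormalized betweenness of each node: Daria:21, David:0, Grace:1/3, Halim:2, Jon:10/3, Juno:11/2, Lena:0, Mei:76/3, Omar:11/6, Ravi:9, Uma:5/3.
Mei has the largest value, 76/3, making it the main broker — the node through which the most shortest paths run.

Mei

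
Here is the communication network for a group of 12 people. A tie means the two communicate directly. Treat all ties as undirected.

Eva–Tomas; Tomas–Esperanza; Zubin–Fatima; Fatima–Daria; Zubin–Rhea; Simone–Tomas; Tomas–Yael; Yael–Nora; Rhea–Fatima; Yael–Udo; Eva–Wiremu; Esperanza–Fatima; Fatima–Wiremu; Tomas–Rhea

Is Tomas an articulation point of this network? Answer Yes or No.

Yes

Removing Tomas leaves {Daria, Esperanza, Eva, Fatima, Rhea, Wiremu, and Zubin} with no path to {Nora, Udo, and Yael}, so the network splits into 3 components. Tomas is a cut vertex.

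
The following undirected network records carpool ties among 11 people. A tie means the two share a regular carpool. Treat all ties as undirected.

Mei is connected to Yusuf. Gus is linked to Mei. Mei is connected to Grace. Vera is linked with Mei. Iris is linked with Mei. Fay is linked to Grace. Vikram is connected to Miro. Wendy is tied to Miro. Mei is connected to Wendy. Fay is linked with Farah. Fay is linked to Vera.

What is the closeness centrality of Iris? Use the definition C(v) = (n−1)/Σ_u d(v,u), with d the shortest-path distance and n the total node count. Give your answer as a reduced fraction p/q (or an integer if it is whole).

2/5

Distances from Iris: Farah:4, Fay:3, Grace:2, Gus:2, Mei:1, Miro:3, Vera:2, Vikram:4, Wendy:2, Yusuf:2. Sum = 25.
n = 11, so closeness = 10/25 = 2/5.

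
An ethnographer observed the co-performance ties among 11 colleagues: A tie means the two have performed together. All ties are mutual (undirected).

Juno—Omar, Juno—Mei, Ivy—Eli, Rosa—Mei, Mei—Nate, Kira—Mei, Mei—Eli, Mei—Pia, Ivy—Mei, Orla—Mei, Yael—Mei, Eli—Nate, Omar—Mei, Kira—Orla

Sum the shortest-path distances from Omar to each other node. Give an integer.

18

Distances from Omar: Eli:2, Ivy:2, Juno:1, Kira:2, Mei:1, Nate:2, Orla:2, Pia:2, Rosa:2, Yael:2.
Sum = 2 + 2 + 1 + 2 + 1 + 2 + 2 + 2 + 2 + 2 = 18.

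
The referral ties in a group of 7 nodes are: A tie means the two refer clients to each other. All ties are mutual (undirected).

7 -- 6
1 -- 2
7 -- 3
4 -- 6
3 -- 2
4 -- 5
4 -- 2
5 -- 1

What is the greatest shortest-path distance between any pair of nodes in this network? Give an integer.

3

Eccentricity of each node (its greatest distance to any other): 1:3, 2:2, 3:3, 4:2, 5:3, 6:3, 7:3.
The maximum eccentricity is 3, realized for instance by the pair 6–1 via 6 – 4 – 2 – 1. So the diameter is 3.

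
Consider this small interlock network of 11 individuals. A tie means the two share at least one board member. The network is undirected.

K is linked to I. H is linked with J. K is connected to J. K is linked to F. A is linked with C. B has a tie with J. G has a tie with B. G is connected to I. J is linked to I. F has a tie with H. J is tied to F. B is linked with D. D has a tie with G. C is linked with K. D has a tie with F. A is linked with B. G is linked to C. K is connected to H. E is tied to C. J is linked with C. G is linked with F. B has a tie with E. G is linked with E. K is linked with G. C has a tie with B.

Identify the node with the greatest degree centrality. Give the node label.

Degrees — A:2, B:6, C:6, D:3, E:3, F:5, G:7, H:3, I:3, J:6, K:6.
The maximum is 7, attained only by G.

G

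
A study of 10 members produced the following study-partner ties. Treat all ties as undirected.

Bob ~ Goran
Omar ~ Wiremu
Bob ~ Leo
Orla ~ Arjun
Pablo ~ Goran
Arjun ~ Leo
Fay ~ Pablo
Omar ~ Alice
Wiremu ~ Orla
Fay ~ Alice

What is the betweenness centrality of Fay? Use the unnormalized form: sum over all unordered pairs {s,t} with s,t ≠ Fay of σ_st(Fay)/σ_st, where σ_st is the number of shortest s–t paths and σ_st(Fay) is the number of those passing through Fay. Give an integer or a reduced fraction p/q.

8

Pairs whose geodesics pass through Fay — Orla–Pablo: 1/2; Wiremu–Pablo: 1; Wiremu–Goran: 1/2; Omar–Pablo: 1; Omar–Goran: 1; Omar–Bob: 1/2; Alice–Pablo: 1; Alice–Goran: 1; Alice–Bob: 1; Alice–Leo: 1/2.
All other pairs contribute 0.
Summing the contributions gives betweenness(Fay) = 8.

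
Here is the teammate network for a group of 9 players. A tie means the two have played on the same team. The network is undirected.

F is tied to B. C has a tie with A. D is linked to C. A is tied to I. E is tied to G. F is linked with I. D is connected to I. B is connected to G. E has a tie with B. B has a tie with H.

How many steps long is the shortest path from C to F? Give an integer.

3

One shortest route is C – A – I – F, which uses 3 edges, and at distance 2 from C we only reach {I}, which does not include F. So d(C,F) = 3.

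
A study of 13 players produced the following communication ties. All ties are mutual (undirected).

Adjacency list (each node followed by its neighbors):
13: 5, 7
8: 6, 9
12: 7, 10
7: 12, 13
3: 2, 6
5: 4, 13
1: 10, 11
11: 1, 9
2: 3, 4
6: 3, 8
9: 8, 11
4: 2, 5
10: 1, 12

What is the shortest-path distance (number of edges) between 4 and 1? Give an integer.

6

One shortest route is 4 – 5 – 13 – 7 – 12 – 10 – 1, which uses 6 edges, and at distance 5 from 4 we only reach {9, 10}, which does not include 1. So d(4,1) = 6.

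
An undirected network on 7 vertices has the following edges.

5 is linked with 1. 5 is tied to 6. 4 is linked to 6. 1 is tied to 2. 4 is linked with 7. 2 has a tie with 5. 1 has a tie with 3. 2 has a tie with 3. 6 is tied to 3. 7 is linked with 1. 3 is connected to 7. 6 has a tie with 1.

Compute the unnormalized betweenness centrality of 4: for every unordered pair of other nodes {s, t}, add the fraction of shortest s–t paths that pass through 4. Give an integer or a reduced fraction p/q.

Pairs whose geodesics pass through 4 — 7–6: 1/3.
All other pairs contribute 0.
Summing the contributions gives betweenness(4) = 1/3.

1/3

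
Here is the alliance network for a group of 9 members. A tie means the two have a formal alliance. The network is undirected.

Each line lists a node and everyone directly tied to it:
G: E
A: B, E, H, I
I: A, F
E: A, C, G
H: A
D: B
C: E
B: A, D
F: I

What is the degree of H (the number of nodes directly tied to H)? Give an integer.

1

H is directly tied to A. That is 1 neighbor, so the degree of H is 1.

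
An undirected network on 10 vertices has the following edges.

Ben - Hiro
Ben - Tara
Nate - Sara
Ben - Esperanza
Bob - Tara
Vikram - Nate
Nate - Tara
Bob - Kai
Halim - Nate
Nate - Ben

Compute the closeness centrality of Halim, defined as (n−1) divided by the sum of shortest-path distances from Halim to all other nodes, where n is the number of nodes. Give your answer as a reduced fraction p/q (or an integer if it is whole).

9/22

Distances from Halim: Ben:2, Bob:3, Esperanza:3, Hiro:3, Kai:4, Nate:1, Sara:2, Tara:2, Vikram:2. Sum = 22.
n = 10, so closeness = 9/22.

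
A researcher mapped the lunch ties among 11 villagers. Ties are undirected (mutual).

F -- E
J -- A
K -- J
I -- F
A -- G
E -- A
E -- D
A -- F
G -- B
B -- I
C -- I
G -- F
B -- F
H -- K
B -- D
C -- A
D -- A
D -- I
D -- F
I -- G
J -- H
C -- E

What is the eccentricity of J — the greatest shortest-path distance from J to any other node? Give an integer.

Distances from J: A:1, B:3, C:2, D:2, E:2, F:2, G:2, H:1, I:3, K:1.
The largest is 3 (to I and B), so the eccentricity of J is 3.

3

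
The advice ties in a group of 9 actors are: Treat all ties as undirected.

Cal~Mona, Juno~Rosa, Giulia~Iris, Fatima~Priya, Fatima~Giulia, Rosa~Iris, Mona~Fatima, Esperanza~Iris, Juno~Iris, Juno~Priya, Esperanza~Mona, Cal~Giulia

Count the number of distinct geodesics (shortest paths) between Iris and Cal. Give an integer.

1

The shortest distance is 2, and the only length-2 path is Iris–Giulia–Cal. So there is exactly 1 shortest path.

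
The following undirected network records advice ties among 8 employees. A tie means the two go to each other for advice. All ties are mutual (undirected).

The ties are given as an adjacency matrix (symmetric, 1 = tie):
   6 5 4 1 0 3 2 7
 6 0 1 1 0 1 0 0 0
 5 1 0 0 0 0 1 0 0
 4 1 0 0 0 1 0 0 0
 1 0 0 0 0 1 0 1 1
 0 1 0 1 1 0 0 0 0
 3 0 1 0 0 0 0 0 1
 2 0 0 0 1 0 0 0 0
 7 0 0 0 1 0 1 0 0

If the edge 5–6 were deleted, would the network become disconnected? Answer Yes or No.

Even without that edge, 5 still reaches 6 via 5 – 3 – 7 – 1 – 0 – 6, so the network stays connected. Not a bridge.

No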